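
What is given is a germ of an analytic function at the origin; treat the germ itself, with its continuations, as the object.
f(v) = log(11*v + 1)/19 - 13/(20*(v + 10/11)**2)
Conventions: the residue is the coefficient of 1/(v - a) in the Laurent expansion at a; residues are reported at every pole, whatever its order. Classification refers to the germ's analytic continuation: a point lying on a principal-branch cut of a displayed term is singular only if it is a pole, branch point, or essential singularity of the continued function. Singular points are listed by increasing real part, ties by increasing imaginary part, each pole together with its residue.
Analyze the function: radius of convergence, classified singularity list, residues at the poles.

Radius of convergence at 0: 1/11.
At -10/11: a pole of order 2; residue 0.
At -1/11: a logarithmic branch point.

Denominator factor (v + 10/11)^2: pole of order 2 at -10/11, modulus 10/11.
Branch term (1/19)*log(1 - v/(-1/11)): its argument vanishes at v = -1/11, a logarithmic branch point, modulus 1/11.
The radius of convergence is the smallest modulus among the singular points: 1/11.
The branch term is analytic at -10/11 and contributes nothing to the residue; only the rational part matters.
At the order-2 pole -10/11 set g(v) = (v - (-10/11))^2*(rational part) = -13/20.
Order-2 pole: residue = g'(a); g'(-10/11) = 0, so the residue is 0.
List the singular points by increasing real part (a conjugate pair: the negative imaginary part first).


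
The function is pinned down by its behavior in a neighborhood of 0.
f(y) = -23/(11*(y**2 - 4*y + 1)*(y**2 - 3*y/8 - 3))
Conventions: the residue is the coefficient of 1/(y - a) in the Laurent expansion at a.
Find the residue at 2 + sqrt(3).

The residue is -2668/20317 + (2392/60951)*sqrt(3).

The factor y**2 - 4*y + 1 splits as (y - a)(y - a') with a = 2 + sqrt(3), a' = 2 - sqrt(3). At the order-1 pole a set g(y) = (y - a)*f(y) = [-23/(11*(y**2 - 3*y/8 - 3))] / (y - a').
Simple pole: residue = g(a) at a = 2 + sqrt(3), which is -2668/20317 + (2392/60951)*sqrt(3).


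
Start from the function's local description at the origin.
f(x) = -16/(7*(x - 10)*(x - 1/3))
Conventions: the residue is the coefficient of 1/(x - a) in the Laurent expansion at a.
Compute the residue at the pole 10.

The residue is -48/203.

At the order-1 pole 10 set g(x) = (x - (10))*f(x) = -16/(7*(x - 1/3)).
Simple pole: residue = g(a) at a = 10, which is -48/203.


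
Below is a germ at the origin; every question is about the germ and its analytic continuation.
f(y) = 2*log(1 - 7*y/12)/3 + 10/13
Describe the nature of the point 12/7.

The term (2/3)*log(1 - y/(12/7)) has argument 1 - 12/7/(12/7) = 0 at 12/7: a logarithmic (infinitely-sheeted) branch point; the remaining terms are analytic or single-valued there.

The point is a logarithmic branch point.


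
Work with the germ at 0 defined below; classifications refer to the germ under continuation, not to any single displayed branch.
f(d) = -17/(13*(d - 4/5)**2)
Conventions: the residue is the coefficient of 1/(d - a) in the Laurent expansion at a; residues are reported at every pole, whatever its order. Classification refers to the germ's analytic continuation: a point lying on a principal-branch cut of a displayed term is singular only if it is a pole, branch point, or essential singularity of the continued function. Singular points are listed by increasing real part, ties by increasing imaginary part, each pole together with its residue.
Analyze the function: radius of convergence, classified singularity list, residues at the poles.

Denominator factor (d - 4/5)^2: pole of order 2 at 4/5, modulus 4/5.
The radius of convergence is the smallest modulus among the singular points: 4/5.
At the order-2 pole 4/5 set g(d) = (d - (4/5))^2*f(d) = -17/13.
Order-2 pole: residue = g'(a); g'(4/5) = 0, so the residue is 0.

Radius of convergence at 0: 4/5.
At 4/5: a pole of order 2; residue 0.


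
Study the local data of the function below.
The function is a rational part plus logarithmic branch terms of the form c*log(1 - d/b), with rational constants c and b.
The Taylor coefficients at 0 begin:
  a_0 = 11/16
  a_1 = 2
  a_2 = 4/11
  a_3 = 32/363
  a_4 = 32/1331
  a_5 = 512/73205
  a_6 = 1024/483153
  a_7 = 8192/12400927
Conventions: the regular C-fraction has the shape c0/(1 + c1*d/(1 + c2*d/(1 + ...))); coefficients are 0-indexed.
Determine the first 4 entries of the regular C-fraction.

The regular C-fraction coefficients are [11/16, -32/11, 30/11, 2/495].

Taylor coefficients (read off): a_0 = 11/16, a_1 = 2, a_2 = 4/11, a_3 = 32/363.
c0 = a_0 = 11/16. Peel one level at a time: if S = 1 + c*d/S' with S'(0) = 1, then c is the d-coefficient of S and S' = c*d/(S - 1).
S_1 = c0/f = 1 + (-32/11)*d + (960/121)*d^2 + ...; c1 = -32/11.
S_2 = c1*d/(S_1 - 1) = 1 + (30/11)*d + (-4/363)*d^2 + ...; c2 = 30/11.
S_3 = c2*d/(S_2 - 1) = 1 + (2/495)*d + ...; c3 = 2/495.


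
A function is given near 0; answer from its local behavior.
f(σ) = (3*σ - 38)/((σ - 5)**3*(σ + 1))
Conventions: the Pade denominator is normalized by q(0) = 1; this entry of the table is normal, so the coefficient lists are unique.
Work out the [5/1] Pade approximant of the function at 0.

Taylor coefficients needed (expand at 0): a_0 = 38/125, a_1 = -91/625, a_2 = 638/3125, a_3 = -116/625, a_4 = 2984/15625, a_5 = -74027/390625, a_6 = 370884/1953125.
Write the denominator as Q(σ) = 1 + q1*σ. Requiring Q*f - P = O(σ^7) with deg P <= 5 kills the coefficients of σ^6..σ^6 in Q*f:
  σ^6: a_6 + q1*a_5 = 0, i.e. 370884/1953125 + (-74027/390625)*q1 = 0.
Solving this linear system: q1 = 370884/370135.
The numerator is Q*f truncated at degree 5: P0 = a_0 = 38/125; P1 = a_1 + q1*a_0 = 1471427/9253375; P2 = a_2 + q1*a_1 = 13478782/231334375; P3 = a_3 + q1*a_2 = 21945692/1156671875; P4 = a_4 + q1*a_3 = 5783848/1156671875; P5 = a_5 + q1*a_4 = 53592551/28916796875.

The Pade approximant has numerator coefficients [38/125, 1471427/9253375, 13478782/231334375, 21945692/1156671875, 5783848/1156671875, 53592551/28916796875]; denominator coefficients [1, 370884/370135].


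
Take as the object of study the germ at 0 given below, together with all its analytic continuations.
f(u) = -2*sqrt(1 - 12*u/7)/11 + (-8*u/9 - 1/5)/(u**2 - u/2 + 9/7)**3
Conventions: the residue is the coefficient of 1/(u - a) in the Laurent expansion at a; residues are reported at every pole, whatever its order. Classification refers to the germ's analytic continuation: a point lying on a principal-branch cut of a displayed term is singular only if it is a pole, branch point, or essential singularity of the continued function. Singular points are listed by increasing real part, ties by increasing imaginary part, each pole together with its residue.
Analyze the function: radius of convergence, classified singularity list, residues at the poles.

Radius of convergence at 0: 7/12.
At (1/4) - ((1/28)*sqrt(959))*i: a pole of order 3; residue -((59584/38570295)*sqrt(959))*i.
At (1/4) + ((1/28)*sqrt(959))*i: a pole of order 3; residue ((59584/38570295)*sqrt(959))*i.
At 7/12: an algebraic (square-root) branch point.

Denominator factor (u**2 - u/2 + 9/7)^3: discriminant -137/28, complex-conjugate roots (1/4) + ((1/28)*sqrt(959))*i and (1/4) - ((1/28)*sqrt(959))*i; poles of order 3, moduli (3/7)*sqrt(7) and (3/7)*sqrt(7).
Branch term (-2/11)*sqrt(1 - u/(7/12)): its argument vanishes at u = 7/12, a square-root branch point, modulus 7/12.
The radius of convergence is the smallest modulus among the singular points: 7/12.
The branch term is analytic at (1/4) - ((1/28)*sqrt(959))*i and contributes nothing to the residue; only the rational part matters.
The factor u**2 - u/2 + 9/7 splits as (u - a)(u - a') with a = (1/4) - ((1/28)*sqrt(959))*i, a' = (1/4) + ((1/28)*sqrt(959))*i. At the order-3 pole a set g(u) = (u - a)^3*(rational part) = [-8*u/9 - 1/5] / (u - a')^3.
Order-3 pole: residue = g''(a)/2; g''((1/4) - ((1/28)*sqrt(959))*i) = -((119168/38570295)*sqrt(959))*i, so the residue is -((59584/38570295)*sqrt(959))*i.
The branch term is analytic at (1/4) + ((1/28)*sqrt(959))*i and contributes nothing to the residue; only the rational part matters.
The factor u**2 - u/2 + 9/7 splits as (u - a)(u - a') with a = (1/4) + ((1/28)*sqrt(959))*i, a' = (1/4) - ((1/28)*sqrt(959))*i. At the order-3 pole a set g(u) = (u - a)^3*(rational part) = [-8*u/9 - 1/5] / (u - a')^3.
Order-3 pole: residue = g''(a)/2; g''((1/4) + ((1/28)*sqrt(959))*i) = ((119168/38570295)*sqrt(959))*i, so the residue is ((59584/38570295)*sqrt(959))*i.
List the singular points by increasing real part (a conjugate pair: the negative imaginary part first).


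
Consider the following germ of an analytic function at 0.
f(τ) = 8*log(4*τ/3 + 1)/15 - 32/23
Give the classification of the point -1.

The point is a regular point.

There is no denominator, hence no pole anywhere.
Branch term log(1 - τ/(-3/4)): argument at -1 is -1/3, nonzero, so -1 is not its branch point (a point on a principal cut is still regular for the continued germ).
So the germ continues analytically to -1.


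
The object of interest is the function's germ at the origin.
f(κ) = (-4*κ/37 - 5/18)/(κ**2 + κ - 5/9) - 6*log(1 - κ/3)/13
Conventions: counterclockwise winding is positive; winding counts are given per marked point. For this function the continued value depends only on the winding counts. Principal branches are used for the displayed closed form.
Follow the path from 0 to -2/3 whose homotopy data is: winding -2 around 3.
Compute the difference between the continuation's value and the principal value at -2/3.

The rational part is single-valued and drops out of the difference; each branch term changes only by its own monodromy.
(-6/13)*log(1 - κ/(3)): each positive loop around 3 adds 2*pi*i to the log, so winding -2 contributes (-6/13)*(-2)*2*pi*i = (24/13)*pi*i.
Summing the contributions at κ = -2/3 gives (24/13)*pi*i.

Continued minus principal equals (24/13)*pi*i.


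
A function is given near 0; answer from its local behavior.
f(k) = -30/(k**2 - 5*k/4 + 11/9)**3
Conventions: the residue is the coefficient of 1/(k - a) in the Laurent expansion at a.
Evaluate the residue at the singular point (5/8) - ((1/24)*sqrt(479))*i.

The factor k**2 - 5*k/4 + 11/9 splits as (k - a)(k - a') with a = (5/8) - ((1/24)*sqrt(479))*i, a' = (5/8) + ((1/24)*sqrt(479))*i. At the order-3 pole a set g(k) = (k - a)^3*f(k) = [-30] / (k - a')^3.
Order-3 pole: residue = g''(a)/2; g''((5/8) - ((1/24)*sqrt(479))*i) = -((89579520/109902239)*sqrt(479))*i, so the residue is -((44789760/109902239)*sqrt(479))*i.

The residue is -((44789760/109902239)*sqrt(479))*i.


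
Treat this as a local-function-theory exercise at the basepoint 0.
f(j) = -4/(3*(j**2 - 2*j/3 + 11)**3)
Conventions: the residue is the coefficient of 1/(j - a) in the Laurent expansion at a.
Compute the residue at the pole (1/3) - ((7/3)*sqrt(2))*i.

The factor j**2 - 2*j/3 + 11 splits as (j - a)(j - a') with a = (1/3) - ((7/3)*sqrt(2))*i, a' = (1/3) + ((7/3)*sqrt(2))*i. At the order-3 pole a set g(j) = (j - a)^3*f(j) = [-4/3] / (j - a')^3.
Order-3 pole: residue = g''(a)/2; g''((1/3) - ((7/3)*sqrt(2))*i) = -((243/268912)*sqrt(2))*i, so the residue is -((243/537824)*sqrt(2))*i.

The residue is -((243/537824)*sqrt(2))*i.


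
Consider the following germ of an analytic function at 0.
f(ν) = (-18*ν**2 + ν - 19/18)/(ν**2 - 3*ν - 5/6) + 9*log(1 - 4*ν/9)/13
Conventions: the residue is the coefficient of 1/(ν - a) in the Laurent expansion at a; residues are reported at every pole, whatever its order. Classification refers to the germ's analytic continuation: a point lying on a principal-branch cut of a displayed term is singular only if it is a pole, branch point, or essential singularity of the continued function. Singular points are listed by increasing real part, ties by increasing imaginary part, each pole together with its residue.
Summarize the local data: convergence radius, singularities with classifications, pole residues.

Denominator factor (ν**2 - 3*ν - 5/6): discriminant 37/3, real irrational roots 3/2 + (1/6)*sqrt(111) and 3/2 - (1/6)*sqrt(111); poles of order 1, moduli 3/2 + (1/6)*sqrt(111) and -3/2 + (1/6)*sqrt(111).
Branch term (9/13)*log(1 - ν/(9/4)): its argument vanishes at ν = 9/4, a logarithmic branch point, modulus 9/4.
The radius of convergence is the smallest modulus among the singular points: -3/2 + (1/6)*sqrt(111).
The branch term is analytic at 3/2 - (1/6)*sqrt(111) and contributes nothing to the residue; only the rational part matters.
The factor ν**2 - 3*ν - 5/6 splits as (ν - a)(ν - a') with a = 3/2 - (1/6)*sqrt(111), a' = 3/2 + (1/6)*sqrt(111). At the order-1 pole a set g(ν) = (ν - a)*(rational part) = [-18*ν**2 + ν - 19/18] / (ν - a').
Simple pole: residue = g(a) at a = 3/2 - (1/6)*sqrt(111), which is -53/2 + (860/333)*sqrt(111).
The branch term is analytic at 3/2 + (1/6)*sqrt(111) and contributes nothing to the residue; only the rational part matters.
The factor ν**2 - 3*ν - 5/6 splits as (ν - a)(ν - a') with a = 3/2 + (1/6)*sqrt(111), a' = 3/2 - (1/6)*sqrt(111). At the order-1 pole a set g(ν) = (ν - a)*(rational part) = [-18*ν**2 + ν - 19/18] / (ν - a').
Simple pole: residue = g(a) at a = 3/2 + (1/6)*sqrt(111), which is -53/2 - (860/333)*sqrt(111).
List the singular points by increasing real part (a conjugate pair: the negative imaginary part first).

Radius of convergence at 0: -3/2 + (1/6)*sqrt(111).
At 3/2 - (1/6)*sqrt(111): a pole of order 1; residue -53/2 + (860/333)*sqrt(111).
At 9/4: a logarithmic branch point.
At 3/2 + (1/6)*sqrt(111): a pole of order 1; residue -53/2 - (860/333)*sqrt(111).


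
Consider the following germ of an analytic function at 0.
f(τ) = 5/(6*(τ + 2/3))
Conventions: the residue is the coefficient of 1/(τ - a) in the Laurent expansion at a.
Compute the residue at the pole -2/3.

The residue is 5/6.

At the order-1 pole -2/3 set g(τ) = (τ - (-2/3))*f(τ) = 5/6.
Simple pole: residue = g(a) at a = -2/3, which is 5/6.


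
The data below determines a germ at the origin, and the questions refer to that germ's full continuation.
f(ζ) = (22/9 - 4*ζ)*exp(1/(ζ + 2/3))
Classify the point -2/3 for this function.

The point is an essential singularity.

The exponent 1/(ζ - (-2/3)) has a pole at -2/3, so exp(1/(ζ - (-2/3))) takes every nonzero value near it: an essential singularity (not a pole of any order).


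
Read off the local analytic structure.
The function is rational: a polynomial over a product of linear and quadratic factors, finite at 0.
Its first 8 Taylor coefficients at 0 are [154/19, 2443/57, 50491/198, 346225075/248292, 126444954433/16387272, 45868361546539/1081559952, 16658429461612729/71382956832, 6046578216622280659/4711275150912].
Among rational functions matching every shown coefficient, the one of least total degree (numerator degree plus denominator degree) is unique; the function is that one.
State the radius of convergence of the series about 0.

The radius of convergence is 2/11.

No rational of total degree below 3 reproduces all 8 coefficients; solving the [0/3] Pade equations on them gives f(j) = 12/(19*(j - 2/11)*(j**2 - j/11 - 3/7)), whose expansion matches every shown term.
Denominator factor (j - 2/11): pole of order 1 at 2/11, modulus 2/11.
Denominator factor (j**2 - j/11 - 3/7): discriminant 1459/847, real irrational roots 1/22 + (1/154)*sqrt(10213) and 1/22 - (1/154)*sqrt(10213); poles of order 1, moduli 1/22 + (1/154)*sqrt(10213) and -1/22 + (1/154)*sqrt(10213).
The radius of convergence is the smallest modulus among the singular points: 2/11.


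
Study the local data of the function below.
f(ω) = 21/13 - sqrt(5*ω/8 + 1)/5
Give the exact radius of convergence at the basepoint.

Branch term (-1/5)*sqrt(1 - ω/(-8/5)): its argument vanishes at ω = -8/5, a square-root branch point, modulus 8/5.
The radius of convergence is the smallest modulus among the singular points: 8/5.

The radius of convergence is 8/5.


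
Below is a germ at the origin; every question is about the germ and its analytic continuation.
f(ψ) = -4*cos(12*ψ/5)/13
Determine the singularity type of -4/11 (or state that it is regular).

There is no denominator, hence no pole anywhere.
The factor cos(12*ψ/5) is entire.
So the germ continues analytically to -4/11.

The point is a regular point.


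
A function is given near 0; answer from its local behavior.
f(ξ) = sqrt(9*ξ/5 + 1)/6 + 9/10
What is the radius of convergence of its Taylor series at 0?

The radius of convergence is 5/9.

Branch term (1/6)*sqrt(1 - ξ/(-5/9)): its argument vanishes at ξ = -5/9, a square-root branch point, modulus 5/9.
The radius of convergence is the smallest modulus among the singular points: 5/9.


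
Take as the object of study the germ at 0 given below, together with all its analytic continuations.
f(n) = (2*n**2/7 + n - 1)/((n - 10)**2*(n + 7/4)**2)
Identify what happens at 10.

The denominator factor n - 10 vanishes at 10 and appears to the power 2; the numerator there equals 263/7, nonzero, and no other factor vanishes.
Hence a pole whose order is the multiplicity, 2.

The point is a pole of order 2.


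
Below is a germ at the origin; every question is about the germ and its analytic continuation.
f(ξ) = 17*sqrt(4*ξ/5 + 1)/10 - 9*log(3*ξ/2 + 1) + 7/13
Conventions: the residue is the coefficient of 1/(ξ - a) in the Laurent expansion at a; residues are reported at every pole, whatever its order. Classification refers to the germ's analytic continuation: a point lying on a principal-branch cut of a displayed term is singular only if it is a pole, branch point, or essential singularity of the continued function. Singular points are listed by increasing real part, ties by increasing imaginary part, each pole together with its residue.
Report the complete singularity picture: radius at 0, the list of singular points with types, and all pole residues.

Radius of convergence at 0: 2/3.
At -5/4: an algebraic (square-root) branch point.
At -2/3: a logarithmic branch point.

Branch term (17/10)*sqrt(1 - ξ/(-5/4)): its argument vanishes at ξ = -5/4, a square-root branch point, modulus 5/4.
Branch term (-9)*log(1 - ξ/(-2/3)): its argument vanishes at ξ = -2/3, a logarithmic branch point, modulus 2/3.
The radius of convergence is the smallest modulus among the singular points: 2/3.
List the singular points by increasing real part (a conjugate pair: the negative imaginary part first).


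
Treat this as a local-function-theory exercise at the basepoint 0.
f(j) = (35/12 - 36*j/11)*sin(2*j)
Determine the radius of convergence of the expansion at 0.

The radius of convergence is infinite.

The factor sin(2*j) is entire and contributes no finite singular point.
The polynomial part has no poles.
No finite singular points: the Taylor series at 0 converges everywhere.


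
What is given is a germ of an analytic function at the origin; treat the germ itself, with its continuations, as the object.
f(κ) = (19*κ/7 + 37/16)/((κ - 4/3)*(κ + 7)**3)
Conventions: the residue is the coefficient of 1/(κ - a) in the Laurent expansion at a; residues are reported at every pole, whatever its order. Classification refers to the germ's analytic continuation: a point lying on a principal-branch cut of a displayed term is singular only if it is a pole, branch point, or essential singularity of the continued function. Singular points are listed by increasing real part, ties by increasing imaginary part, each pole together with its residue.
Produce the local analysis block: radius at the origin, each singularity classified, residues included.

Radius of convergence at 0: 4/3.
At -7: a pole of order 3; residue -17937/1750000.
At 4/3: a pole of order 1; residue 17937/1750000.

Denominator factor (κ + 7)^3: pole of order 3 at -7, modulus 7.
Denominator factor (κ - 4/3): pole of order 1 at 4/3, modulus 4/3.
The radius of convergence is the smallest modulus among the singular points: 4/3.
At the order-3 pole -7 set g(κ) = (κ - (-7))^3*f(κ) = (19*κ/7 + 37/16)/(κ - 4/3).
Order-3 pole: residue = g''(a)/2; g''(-7) = -17937/875000, so the residue is -17937/1750000.
At the order-1 pole 4/3 set g(κ) = (κ - (4/3))*f(κ) = (19*κ/7 + 37/16)/(κ + 7)**3.
Simple pole: residue = g(a) at a = 4/3, which is 17937/1750000.
List the singular points by increasing real part (a conjugate pair: the negative imaginary part first).


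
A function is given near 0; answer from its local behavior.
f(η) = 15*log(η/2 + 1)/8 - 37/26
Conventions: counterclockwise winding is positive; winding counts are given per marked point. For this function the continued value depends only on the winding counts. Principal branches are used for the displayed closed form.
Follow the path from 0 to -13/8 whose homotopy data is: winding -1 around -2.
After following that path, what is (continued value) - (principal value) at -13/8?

Continued minus principal equals -(15/4)*pi*i.

The rational part is single-valued and drops out of the difference; each branch term changes only by its own monodromy.
(15/8)*log(1 - η/(-2)): each positive loop around -2 adds 2*pi*i to the log, so winding -1 contributes (15/8)*(-1)*2*pi*i = -(15/4)*pi*i.
Summing the contributions at η = -13/8 gives -(15/4)*pi*i.


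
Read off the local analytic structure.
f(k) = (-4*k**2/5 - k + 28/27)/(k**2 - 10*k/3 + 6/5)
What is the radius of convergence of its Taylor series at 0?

The radius of convergence is 5/3 - (1/15)*sqrt(355).

Denominator factor (k**2 - 10*k/3 + 6/5): discriminant 284/45, real irrational roots 5/3 + (1/15)*sqrt(355) and 5/3 - (1/15)*sqrt(355); poles of order 1, moduli 5/3 + (1/15)*sqrt(355) and 5/3 - (1/15)*sqrt(355).
The radius of convergence is the smallest modulus among the singular points: 5/3 - (1/15)*sqrt(355).


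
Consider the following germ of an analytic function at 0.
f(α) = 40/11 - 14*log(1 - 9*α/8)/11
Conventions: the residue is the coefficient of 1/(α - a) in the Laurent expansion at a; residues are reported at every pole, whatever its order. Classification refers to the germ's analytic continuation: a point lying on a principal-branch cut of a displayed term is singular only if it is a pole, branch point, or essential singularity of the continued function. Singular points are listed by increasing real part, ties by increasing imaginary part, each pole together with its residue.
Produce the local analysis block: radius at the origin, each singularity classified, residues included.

Branch term (-14/11)*log(1 - α/(8/9)): its argument vanishes at α = 8/9, a logarithmic branch point, modulus 8/9.
The radius of convergence is the smallest modulus among the singular points: 8/9.

Radius of convergence at 0: 8/9.
At 8/9: a logarithmic branch point.


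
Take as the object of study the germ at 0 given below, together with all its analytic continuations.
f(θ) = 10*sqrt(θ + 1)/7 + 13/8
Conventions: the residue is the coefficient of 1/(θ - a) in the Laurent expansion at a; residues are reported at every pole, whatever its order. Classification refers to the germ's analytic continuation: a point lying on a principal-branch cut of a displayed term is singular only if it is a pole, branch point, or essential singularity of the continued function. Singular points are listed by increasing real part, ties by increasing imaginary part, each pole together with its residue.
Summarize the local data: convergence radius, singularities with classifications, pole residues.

Radius of convergence at 0: 1.
At -1: an algebraic (square-root) branch point.

Branch term (10/7)*sqrt(1 - θ/(-1)): its argument vanishes at θ = -1, a square-root branch point, modulus 1.
The radius of convergence is the smallest modulus among the singular points: 1.


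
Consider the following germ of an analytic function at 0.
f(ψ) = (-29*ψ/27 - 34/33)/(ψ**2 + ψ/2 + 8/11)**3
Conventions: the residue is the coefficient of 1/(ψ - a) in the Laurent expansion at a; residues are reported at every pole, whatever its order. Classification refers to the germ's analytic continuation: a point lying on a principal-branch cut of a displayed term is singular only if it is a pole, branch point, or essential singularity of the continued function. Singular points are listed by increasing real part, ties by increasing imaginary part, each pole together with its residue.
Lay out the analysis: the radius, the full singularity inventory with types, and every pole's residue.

Radius of convergence at 0: (2/11)*sqrt(22).
At (-1/4) - ((3/44)*sqrt(143))*i: a pole of order 3; residue -((159280/4804839)*sqrt(143))*i.
At (-1/4) + ((3/44)*sqrt(143))*i: a pole of order 3; residue ((159280/4804839)*sqrt(143))*i.

Denominator factor (ψ**2 + ψ/2 + 8/11)^3: discriminant -117/44, complex-conjugate roots (-1/4) + ((3/44)*sqrt(143))*i and (-1/4) - ((3/44)*sqrt(143))*i; poles of order 3, moduli (2/11)*sqrt(22) and (2/11)*sqrt(22).
The radius of convergence is the smallest modulus among the singular points: (2/11)*sqrt(22).
The factor ψ**2 + ψ/2 + 8/11 splits as (ψ - a)(ψ - a') with a = (-1/4) - ((3/44)*sqrt(143))*i, a' = (-1/4) + ((3/44)*sqrt(143))*i. At the order-3 pole a set g(ψ) = (ψ - a)^3*f(ψ) = [-29*ψ/27 - 34/33] / (ψ - a')^3.
Order-3 pole: residue = g''(a)/2; g''((-1/4) - ((3/44)*sqrt(143))*i) = -((318560/4804839)*sqrt(143))*i, so the residue is -((159280/4804839)*sqrt(143))*i.
The factor ψ**2 + ψ/2 + 8/11 splits as (ψ - a)(ψ - a') with a = (-1/4) + ((3/44)*sqrt(143))*i, a' = (-1/4) - ((3/44)*sqrt(143))*i. At the order-3 pole a set g(ψ) = (ψ - a)^3*f(ψ) = [-29*ψ/27 - 34/33] / (ψ - a')^3.
Order-3 pole: residue = g''(a)/2; g''((-1/4) + ((3/44)*sqrt(143))*i) = ((318560/4804839)*sqrt(143))*i, so the residue is ((159280/4804839)*sqrt(143))*i.
List the singular points by increasing real part (a conjugate pair: the negative imaginary part first).


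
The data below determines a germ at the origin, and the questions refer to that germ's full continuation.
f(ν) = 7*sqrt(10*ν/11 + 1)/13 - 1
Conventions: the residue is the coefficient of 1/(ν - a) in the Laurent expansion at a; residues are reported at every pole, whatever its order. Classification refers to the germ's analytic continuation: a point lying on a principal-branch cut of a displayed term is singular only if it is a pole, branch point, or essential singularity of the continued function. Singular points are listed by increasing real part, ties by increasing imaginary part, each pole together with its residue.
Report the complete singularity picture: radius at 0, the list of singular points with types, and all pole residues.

Radius of convergence at 0: 11/10.
At -11/10: an algebraic (square-root) branch point.

Branch term (7/13)*sqrt(1 - ν/(-11/10)): its argument vanishes at ν = -11/10, a square-root branch point, modulus 11/10.
The radius of convergence is the smallest modulus among the singular points: 11/10.


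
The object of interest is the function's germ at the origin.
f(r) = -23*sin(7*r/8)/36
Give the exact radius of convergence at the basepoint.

The factor sin(7*r/8) is entire and contributes no finite singular point.
The polynomial part has no poles.
No finite singular points: the Taylor series at 0 converges everywhere.

The radius of convergence is infinite.


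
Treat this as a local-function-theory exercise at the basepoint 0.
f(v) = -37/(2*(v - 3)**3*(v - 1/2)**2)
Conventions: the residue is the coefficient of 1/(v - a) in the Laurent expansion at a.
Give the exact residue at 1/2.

At the order-2 pole 1/2 set g(v) = (v - (1/2))^2*f(v) = -37/(2*(v - 3)**3).
Order-2 pole: residue = g'(a); g'(1/2) = 888/625, so the residue is 888/625.

The residue is 888/625.


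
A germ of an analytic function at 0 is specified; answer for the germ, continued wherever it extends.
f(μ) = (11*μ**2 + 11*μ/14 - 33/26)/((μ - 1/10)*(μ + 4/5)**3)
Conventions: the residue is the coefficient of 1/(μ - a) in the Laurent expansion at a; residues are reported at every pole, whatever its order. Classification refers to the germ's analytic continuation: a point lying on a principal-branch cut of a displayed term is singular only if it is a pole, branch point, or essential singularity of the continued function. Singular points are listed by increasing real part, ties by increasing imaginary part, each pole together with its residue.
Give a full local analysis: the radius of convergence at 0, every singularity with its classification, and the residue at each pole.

Radius of convergence at 0: 1/10.
At -4/5: a pole of order 3; residue 32780/22113.
At 1/10: a pole of order 1; residue -32780/22113.

Denominator factor (μ - 1/10): pole of order 1 at 1/10, modulus 1/10.
Denominator factor (μ + 4/5)^3: pole of order 3 at -4/5, modulus 4/5.
The radius of convergence is the smallest modulus among the singular points: 1/10.
At the order-3 pole -4/5 set g(μ) = (μ - (-4/5))^3*f(μ) = (11*μ**2 + 11*μ/14 - 33/26)/(μ - 1/10).
Order-3 pole: residue = g''(a)/2; g''(-4/5) = 65560/22113, so the residue is 32780/22113.
At the order-1 pole 1/10 set g(μ) = (μ - (1/10))*f(μ) = (11*μ**2 + 11*μ/14 - 33/26)/(μ + 4/5)**3.
Simple pole: residue = g(a) at a = 1/10, which is -32780/22113.
List the singular points by increasing real part (a conjugate pair: the negative imaginary part first).


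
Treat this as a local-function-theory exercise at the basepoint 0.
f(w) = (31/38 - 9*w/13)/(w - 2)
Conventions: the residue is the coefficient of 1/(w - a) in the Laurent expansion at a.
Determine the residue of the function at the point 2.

At the order-1 pole 2 set g(w) = (w - (2))*f(w) = 31/38 - 9*w/13.
Simple pole: residue = g(a) at a = 2, which is -281/494.

The residue is -281/494.


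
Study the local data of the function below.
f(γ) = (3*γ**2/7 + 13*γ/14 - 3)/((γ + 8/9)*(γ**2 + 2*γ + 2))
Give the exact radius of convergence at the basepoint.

The radius of convergence is 8/9.

Denominator factor (γ + 8/9): pole of order 1 at -8/9, modulus 8/9.
Denominator factor (γ**2 + 2*γ + 2): discriminant -4, complex-conjugate roots (-1) + (1)*i and (-1) - (1)*i; poles of order 1, moduli sqrt(2) and sqrt(2).
The radius of convergence is the smallest modulus among the singular points: 8/9.


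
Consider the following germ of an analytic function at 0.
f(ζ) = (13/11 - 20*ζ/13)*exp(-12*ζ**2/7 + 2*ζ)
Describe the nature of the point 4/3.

There is no denominator, hence no pole anywhere.
The factor exp(-12*ζ**2/7 + 2*ζ) is entire.
So the germ continues analytically to 4/3.

The point is a regular point.


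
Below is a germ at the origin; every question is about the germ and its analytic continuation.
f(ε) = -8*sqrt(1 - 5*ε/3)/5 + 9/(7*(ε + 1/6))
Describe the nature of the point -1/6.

The point is a pole of order 1.

The denominator factor ε + 1/6 vanishes at -1/6 and appears to the power 1; the numerator there equals 9/7, nonzero, and no other factor vanishes.
The branch terms are analytic at this point.
Hence a pole whose order is the multiplicity, 1.


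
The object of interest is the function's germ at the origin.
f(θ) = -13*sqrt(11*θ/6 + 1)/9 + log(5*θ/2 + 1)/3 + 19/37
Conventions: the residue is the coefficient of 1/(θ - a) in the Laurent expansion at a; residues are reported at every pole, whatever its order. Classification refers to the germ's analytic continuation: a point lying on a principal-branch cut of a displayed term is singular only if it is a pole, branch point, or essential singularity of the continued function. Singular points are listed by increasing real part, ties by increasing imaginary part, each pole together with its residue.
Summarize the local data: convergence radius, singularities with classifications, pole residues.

Branch term (1/3)*log(1 - θ/(-2/5)): its argument vanishes at θ = -2/5, a logarithmic branch point, modulus 2/5.
Branch term (-13/9)*sqrt(1 - θ/(-6/11)): its argument vanishes at θ = -6/11, a square-root branch point, modulus 6/11.
The radius of convergence is the smallest modulus among the singular points: 2/5.
List the singular points by increasing real part (a conjugate pair: the negative imaginary part first).

Radius of convergence at 0: 2/5.
At -6/11: an algebraic (square-root) branch point.
At -2/5: a logarithmic branch point.


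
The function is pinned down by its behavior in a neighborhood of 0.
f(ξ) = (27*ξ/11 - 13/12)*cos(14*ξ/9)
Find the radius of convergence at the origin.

The radius of convergence is infinite.

The factor cos(14*ξ/9) is entire and contributes no finite singular point.
The polynomial part has no poles.
No finite singular points: the Taylor series at 0 converges everywhere.


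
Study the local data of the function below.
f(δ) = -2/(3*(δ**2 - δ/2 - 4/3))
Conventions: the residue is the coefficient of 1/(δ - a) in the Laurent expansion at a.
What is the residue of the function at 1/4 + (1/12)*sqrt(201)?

The factor δ**2 - δ/2 - 4/3 splits as (δ - a)(δ - a') with a = 1/4 + (1/12)*sqrt(201), a' = 1/4 - (1/12)*sqrt(201). At the order-1 pole a set g(δ) = (δ - a)*f(δ) = [-2/3] / (δ - a').
Simple pole: residue = g(a) at a = 1/4 + (1/12)*sqrt(201), which is -(4/201)*sqrt(201).

The residue is -(4/201)*sqrt(201).


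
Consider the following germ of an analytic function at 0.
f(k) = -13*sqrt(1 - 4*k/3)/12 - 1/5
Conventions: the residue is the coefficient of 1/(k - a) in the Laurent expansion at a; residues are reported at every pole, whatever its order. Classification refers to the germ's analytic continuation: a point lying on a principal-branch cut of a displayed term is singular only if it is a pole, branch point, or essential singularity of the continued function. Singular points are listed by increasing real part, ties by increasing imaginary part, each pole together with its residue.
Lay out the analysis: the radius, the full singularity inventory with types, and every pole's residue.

Branch term (-13/12)*sqrt(1 - k/(3/4)): its argument vanishes at k = 3/4, a square-root branch point, modulus 3/4.
The radius of convergence is the smallest modulus among the singular points: 3/4.

Radius of convergence at 0: 3/4.
At 3/4: an algebraic (square-root) branch point.


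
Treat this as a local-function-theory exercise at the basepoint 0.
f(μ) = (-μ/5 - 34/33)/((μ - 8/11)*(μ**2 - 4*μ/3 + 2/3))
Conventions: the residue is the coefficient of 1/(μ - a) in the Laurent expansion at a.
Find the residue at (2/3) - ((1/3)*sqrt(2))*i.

The factor μ**2 - 4*μ/3 + 2/3 splits as (μ - a)(μ - a') with a = (2/3) - ((1/3)*sqrt(2))*i, a' = (2/3) + ((1/3)*sqrt(2))*i. At the order-1 pole a set g(μ) = (μ - a)*f(μ) = [(-μ/5 - 34/33)/(μ - 8/11)] / (μ - a').
Simple pole: residue = g(a) at a = (2/3) - ((1/3)*sqrt(2))*i, which is (1067/410) + ((71/820)*sqrt(2))*i.

The residue is (1067/410) + ((71/820)*sqrt(2))*i.


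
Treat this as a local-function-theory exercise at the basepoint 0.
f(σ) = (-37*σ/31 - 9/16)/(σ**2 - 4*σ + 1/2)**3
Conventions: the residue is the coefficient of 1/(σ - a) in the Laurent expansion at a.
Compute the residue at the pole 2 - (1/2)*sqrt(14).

The factor σ**2 - 4*σ + 1/2 splits as (σ - a)(σ - a') with a = 2 - (1/2)*sqrt(14), a' = 2 + (1/2)*sqrt(14). At the order-3 pole a set g(σ) = (σ - a)^3*f(σ) = [-37*σ/31 - 9/16] / (σ - a')^3.
Order-3 pole: residue = g''(a)/2; g''(2 - (1/2)*sqrt(14)) = (627/48608)*sqrt(14), so the residue is (627/97216)*sqrt(14).

The residue is (627/97216)*sqrt(14).


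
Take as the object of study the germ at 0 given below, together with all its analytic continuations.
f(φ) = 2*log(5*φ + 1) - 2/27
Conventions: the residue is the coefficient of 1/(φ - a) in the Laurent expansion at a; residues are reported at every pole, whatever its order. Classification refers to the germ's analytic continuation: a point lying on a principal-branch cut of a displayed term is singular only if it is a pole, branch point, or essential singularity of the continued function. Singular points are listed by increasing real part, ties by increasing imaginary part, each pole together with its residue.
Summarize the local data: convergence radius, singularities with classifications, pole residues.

Radius of convergence at 0: 1/5.
At -1/5: a logarithmic branch point.

Branch term (2)*log(1 - φ/(-1/5)): its argument vanishes at φ = -1/5, a logarithmic branch point, modulus 1/5.
The radius of convergence is the smallest modulus among the singular points: 1/5.


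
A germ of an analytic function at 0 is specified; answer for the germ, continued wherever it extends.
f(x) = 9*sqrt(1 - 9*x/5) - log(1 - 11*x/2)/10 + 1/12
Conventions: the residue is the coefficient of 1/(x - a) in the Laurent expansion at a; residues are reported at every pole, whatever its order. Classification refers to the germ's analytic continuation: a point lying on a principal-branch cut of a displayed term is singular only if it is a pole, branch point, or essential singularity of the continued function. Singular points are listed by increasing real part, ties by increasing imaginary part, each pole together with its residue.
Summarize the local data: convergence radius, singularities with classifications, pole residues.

Branch term (-1/10)*log(1 - x/(2/11)): its argument vanishes at x = 2/11, a logarithmic branch point, modulus 2/11.
Branch term (9)*sqrt(1 - x/(5/9)): its argument vanishes at x = 5/9, a square-root branch point, modulus 5/9.
The radius of convergence is the smallest modulus among the singular points: 2/11.
List the singular points by increasing real part (a conjugate pair: the negative imaginary part first).

Radius of convergence at 0: 2/11.
At 2/11: a logarithmic branch point.
At 5/9: an algebraic (square-root) branch point.


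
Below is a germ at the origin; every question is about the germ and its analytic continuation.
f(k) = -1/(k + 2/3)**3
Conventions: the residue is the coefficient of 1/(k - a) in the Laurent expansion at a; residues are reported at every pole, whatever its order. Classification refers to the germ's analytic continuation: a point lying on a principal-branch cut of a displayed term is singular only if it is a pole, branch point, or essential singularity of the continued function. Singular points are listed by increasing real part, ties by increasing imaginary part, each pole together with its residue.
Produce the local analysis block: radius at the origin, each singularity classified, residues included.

Radius of convergence at 0: 2/3.
At -2/3: a pole of order 3; residue 0.

Denominator factor (k + 2/3)^3: pole of order 3 at -2/3, modulus 2/3.
The radius of convergence is the smallest modulus among the singular points: 2/3.
At the order-3 pole -2/3 set g(k) = (k - (-2/3))^3*f(k) = -1.
Order-3 pole: residue = g''(a)/2; g''(-2/3) = 0, so the residue is 0.


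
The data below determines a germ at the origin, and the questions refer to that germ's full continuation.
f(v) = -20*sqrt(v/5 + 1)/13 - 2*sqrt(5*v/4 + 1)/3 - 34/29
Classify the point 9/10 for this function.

There is no denominator, hence no pole anywhere.
Branch term sqrt(1 - v/(-5)): argument at 9/10 is 59/50, nonzero, so 9/10 is not its branch point (a point on a principal cut is still regular for the continued germ).
Branch term sqrt(1 - v/(-4/5)): argument at 9/10 is 17/8, nonzero, so 9/10 is not its branch point (a point on a principal cut is still regular for the continued germ).
So the germ continues analytically to 9/10.

The point is a regular point.


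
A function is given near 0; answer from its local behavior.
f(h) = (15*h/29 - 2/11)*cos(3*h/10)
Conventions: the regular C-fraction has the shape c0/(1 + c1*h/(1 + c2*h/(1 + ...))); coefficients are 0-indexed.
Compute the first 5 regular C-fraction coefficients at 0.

The regular C-fraction coefficients are [-2/11, 165/58, -456273/159500, 87/5500, 7975/608364].

Taylor coefficients (expand at 0): a_0 = -2/11, a_1 = 15/29, a_2 = 9/1100, a_3 = -27/1160, a_4 = -27/440000.
c0 = a_0 = -2/11. Peel one level at a time: if S = 1 + c*h/S' with S'(0) = 1, then c is the h-coefficient of S and S' = c*h/(S - 1).
S_1 = c0/f = 1 + (165/58)*h + (1368819/168200)*h^2 + ...; c1 = 165/58.
S_2 = c1*h/(S_1 - 1) = 1 + (-456273/159500)*h + (1368819/30250000)*h^2 + ...; c2 = -456273/159500.
S_3 = c2*h/(S_2 - 1) = 1 + (87/5500)*h + (-841/4055760)*h^2 + ...; c3 = 87/5500.
S_4 = c3*h/(S_3 - 1) = 1 + (7975/608364)*h + ...; c4 = 7975/608364.
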